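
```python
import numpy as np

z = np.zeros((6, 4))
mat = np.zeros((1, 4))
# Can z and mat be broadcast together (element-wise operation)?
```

Yes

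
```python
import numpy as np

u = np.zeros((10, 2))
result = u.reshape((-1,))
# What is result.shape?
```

(20,)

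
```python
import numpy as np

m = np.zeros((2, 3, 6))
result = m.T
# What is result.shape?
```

(6, 3, 2)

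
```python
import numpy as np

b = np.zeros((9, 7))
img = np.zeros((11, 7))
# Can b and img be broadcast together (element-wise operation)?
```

No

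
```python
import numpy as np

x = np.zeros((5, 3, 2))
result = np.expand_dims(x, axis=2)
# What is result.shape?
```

(5, 3, 1, 2)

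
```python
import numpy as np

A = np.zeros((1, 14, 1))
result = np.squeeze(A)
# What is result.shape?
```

(14,)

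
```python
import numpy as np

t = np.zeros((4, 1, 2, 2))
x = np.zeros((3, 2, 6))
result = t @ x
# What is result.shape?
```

(4, 3, 2, 6)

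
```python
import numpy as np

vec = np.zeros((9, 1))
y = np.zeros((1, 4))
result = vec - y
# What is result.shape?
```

(9, 4)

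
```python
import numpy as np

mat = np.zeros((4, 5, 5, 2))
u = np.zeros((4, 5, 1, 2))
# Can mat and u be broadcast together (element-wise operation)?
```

Yes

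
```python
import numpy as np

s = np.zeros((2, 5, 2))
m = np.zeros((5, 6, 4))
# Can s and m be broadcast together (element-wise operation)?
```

No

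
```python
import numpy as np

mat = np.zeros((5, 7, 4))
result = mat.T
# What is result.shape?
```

(4, 7, 5)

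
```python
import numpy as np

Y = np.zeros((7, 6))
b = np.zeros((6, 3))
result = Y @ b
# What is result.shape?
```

(7, 3)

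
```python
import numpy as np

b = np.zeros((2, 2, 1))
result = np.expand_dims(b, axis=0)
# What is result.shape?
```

(1, 2, 2, 1)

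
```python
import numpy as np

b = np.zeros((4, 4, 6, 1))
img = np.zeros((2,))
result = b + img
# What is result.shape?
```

(4, 4, 6, 2)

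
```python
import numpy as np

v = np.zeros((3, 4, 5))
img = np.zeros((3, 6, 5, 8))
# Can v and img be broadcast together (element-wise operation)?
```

No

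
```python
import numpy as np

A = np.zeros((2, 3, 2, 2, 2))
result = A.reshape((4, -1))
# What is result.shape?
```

(4, 12)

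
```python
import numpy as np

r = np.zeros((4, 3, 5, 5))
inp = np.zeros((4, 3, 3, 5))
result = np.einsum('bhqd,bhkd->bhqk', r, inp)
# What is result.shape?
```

(4, 3, 5, 3)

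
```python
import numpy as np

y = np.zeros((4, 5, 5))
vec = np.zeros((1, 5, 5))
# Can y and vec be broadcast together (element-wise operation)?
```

Yes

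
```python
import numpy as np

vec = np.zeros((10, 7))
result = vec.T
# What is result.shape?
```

(7, 10)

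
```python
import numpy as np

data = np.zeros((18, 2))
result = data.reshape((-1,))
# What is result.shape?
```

(36,)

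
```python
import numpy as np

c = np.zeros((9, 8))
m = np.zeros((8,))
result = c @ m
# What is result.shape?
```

(9,)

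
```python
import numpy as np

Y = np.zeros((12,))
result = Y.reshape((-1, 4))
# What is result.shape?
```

(3, 4)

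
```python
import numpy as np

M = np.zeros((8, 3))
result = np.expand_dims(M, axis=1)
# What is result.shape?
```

(8, 1, 3)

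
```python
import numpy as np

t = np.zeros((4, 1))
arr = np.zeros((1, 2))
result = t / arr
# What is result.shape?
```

(4, 2)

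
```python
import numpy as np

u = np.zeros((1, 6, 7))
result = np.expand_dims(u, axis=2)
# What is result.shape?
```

(1, 6, 1, 7)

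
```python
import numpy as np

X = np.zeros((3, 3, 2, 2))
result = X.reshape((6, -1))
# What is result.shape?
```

(6, 6)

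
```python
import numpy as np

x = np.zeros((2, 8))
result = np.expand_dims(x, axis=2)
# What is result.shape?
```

(2, 8, 1)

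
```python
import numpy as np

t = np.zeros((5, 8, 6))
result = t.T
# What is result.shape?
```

(6, 8, 5)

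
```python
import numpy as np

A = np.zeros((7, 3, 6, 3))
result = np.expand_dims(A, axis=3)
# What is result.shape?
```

(7, 3, 6, 1, 3)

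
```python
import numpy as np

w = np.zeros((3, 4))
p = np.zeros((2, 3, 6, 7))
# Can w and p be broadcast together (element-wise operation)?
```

No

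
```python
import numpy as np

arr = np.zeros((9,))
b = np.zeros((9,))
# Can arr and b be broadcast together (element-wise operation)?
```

Yes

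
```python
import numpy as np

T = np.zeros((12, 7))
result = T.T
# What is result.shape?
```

(7, 12)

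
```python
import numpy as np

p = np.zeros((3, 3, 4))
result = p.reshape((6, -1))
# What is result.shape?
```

(6, 6)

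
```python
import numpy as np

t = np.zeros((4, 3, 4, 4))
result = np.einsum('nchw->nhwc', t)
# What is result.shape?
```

(4, 4, 4, 3)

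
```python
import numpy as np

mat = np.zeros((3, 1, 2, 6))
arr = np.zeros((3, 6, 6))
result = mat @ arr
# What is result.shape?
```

(3, 3, 2, 6)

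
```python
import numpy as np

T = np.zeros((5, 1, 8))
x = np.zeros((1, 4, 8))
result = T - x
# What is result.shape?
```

(5, 4, 8)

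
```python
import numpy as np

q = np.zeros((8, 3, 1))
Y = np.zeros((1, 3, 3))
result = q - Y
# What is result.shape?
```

(8, 3, 3)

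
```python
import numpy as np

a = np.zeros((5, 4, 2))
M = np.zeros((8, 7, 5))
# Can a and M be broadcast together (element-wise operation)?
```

No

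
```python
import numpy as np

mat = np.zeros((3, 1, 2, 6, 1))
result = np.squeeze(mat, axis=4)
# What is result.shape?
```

(3, 1, 2, 6)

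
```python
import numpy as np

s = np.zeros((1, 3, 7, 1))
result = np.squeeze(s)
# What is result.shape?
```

(3, 7)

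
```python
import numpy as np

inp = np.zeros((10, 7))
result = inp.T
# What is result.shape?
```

(7, 10)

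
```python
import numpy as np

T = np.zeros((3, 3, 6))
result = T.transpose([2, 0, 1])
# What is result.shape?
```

(6, 3, 3)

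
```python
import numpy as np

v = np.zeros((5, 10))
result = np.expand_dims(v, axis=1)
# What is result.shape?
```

(5, 1, 10)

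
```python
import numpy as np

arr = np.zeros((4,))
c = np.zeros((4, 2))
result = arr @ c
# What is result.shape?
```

(2,)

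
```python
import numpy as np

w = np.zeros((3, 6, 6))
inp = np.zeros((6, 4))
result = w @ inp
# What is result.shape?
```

(3, 6, 4)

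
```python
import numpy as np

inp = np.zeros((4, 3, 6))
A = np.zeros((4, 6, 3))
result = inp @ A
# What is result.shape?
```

(4, 3, 3)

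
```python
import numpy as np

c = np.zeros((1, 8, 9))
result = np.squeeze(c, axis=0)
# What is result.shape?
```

(8, 9)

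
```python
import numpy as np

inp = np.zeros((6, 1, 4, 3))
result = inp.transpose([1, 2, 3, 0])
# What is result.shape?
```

(1, 4, 3, 6)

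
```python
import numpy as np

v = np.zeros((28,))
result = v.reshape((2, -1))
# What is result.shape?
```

(2, 14)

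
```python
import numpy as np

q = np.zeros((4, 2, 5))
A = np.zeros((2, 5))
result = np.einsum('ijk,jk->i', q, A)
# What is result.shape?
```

(4,)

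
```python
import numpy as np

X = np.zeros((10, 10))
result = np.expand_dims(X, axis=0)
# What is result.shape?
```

(1, 10, 10)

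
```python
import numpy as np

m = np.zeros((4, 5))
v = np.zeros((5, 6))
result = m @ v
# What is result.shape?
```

(4, 6)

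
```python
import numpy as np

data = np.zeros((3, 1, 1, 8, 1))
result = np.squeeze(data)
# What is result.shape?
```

(3, 8)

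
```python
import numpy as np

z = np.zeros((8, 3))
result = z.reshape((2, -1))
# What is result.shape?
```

(2, 12)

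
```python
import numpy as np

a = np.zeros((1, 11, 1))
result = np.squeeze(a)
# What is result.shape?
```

(11,)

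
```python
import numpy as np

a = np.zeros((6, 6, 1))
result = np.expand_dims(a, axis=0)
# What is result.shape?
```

(1, 6, 6, 1)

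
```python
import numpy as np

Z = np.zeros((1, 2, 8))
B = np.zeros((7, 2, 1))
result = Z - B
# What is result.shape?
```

(7, 2, 8)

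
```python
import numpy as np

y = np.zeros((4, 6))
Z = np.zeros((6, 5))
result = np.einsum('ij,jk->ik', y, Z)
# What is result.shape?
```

(4, 5)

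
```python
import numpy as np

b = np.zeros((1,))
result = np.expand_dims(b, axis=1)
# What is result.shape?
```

(1, 1)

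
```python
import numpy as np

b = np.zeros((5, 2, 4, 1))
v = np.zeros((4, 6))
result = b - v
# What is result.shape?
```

(5, 2, 4, 6)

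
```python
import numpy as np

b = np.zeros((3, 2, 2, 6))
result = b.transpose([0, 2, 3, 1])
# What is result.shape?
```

(3, 2, 6, 2)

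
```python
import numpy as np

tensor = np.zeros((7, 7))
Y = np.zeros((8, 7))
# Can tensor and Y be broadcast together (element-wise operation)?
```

No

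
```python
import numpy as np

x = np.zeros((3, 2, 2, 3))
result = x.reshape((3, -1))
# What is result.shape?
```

(3, 12)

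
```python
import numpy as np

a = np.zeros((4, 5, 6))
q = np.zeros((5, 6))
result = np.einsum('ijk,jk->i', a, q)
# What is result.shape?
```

(4,)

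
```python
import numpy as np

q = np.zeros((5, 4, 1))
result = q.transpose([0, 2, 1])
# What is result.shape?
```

(5, 1, 4)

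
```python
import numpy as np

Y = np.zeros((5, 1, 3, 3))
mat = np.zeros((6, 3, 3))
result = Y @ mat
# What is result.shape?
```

(5, 6, 3, 3)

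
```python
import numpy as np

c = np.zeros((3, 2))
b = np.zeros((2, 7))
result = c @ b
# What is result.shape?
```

(3, 7)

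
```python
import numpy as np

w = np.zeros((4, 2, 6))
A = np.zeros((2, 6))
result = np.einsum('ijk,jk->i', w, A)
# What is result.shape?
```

(4,)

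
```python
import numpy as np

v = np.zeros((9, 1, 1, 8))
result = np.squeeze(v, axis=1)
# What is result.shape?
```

(9, 1, 8)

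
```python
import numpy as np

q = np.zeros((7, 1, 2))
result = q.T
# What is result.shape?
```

(2, 1, 7)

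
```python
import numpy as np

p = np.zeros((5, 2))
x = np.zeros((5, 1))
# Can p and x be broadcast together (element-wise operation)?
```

Yes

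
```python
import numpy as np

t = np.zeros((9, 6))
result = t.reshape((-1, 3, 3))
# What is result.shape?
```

(6, 3, 3)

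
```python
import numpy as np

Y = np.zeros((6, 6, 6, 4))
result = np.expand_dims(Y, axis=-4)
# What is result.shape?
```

(6, 1, 6, 6, 4)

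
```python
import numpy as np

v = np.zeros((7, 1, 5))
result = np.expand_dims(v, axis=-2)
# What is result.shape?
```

(7, 1, 1, 5)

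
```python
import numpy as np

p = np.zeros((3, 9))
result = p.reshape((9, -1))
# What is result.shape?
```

(9, 3)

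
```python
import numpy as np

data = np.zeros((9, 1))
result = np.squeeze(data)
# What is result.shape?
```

(9,)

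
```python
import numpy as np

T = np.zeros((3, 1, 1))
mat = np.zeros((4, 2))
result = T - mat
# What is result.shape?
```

(3, 4, 2)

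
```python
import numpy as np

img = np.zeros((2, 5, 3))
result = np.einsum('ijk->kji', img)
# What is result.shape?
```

(3, 5, 2)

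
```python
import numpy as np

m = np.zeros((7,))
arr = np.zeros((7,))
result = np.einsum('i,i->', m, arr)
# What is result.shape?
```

()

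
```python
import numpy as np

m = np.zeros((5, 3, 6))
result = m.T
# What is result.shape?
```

(6, 3, 5)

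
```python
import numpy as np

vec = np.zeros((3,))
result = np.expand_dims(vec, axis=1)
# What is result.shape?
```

(3, 1)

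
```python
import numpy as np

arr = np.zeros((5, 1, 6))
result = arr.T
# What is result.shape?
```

(6, 1, 5)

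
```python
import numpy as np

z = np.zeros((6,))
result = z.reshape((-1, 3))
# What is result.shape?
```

(2, 3)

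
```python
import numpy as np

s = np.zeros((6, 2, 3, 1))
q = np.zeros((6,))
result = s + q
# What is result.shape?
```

(6, 2, 3, 6)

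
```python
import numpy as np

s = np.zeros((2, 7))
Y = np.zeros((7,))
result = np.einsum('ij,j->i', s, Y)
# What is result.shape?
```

(2,)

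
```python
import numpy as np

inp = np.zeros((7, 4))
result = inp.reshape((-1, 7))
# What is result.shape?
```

(4, 7)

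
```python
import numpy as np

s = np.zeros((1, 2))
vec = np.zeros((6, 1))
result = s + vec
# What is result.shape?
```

(6, 2)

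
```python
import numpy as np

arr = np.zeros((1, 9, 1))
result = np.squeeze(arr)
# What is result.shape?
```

(9,)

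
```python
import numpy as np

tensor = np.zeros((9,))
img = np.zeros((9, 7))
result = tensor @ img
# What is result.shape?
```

(7,)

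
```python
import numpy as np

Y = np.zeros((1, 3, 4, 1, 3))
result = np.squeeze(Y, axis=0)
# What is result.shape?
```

(3, 4, 1, 3)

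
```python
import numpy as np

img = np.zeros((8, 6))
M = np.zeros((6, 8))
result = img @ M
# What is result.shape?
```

(8, 8)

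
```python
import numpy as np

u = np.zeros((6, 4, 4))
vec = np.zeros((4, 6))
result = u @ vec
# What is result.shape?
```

(6, 4, 6)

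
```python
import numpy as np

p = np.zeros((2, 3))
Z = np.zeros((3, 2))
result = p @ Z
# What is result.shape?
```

(2, 2)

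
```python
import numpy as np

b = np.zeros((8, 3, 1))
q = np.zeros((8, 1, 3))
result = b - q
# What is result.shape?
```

(8, 3, 3)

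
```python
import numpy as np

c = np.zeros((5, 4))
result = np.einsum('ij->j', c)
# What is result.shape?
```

(4,)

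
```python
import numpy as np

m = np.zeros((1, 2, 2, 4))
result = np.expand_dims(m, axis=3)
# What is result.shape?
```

(1, 2, 2, 1, 4)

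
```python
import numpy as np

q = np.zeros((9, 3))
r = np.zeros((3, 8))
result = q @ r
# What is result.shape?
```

(9, 8)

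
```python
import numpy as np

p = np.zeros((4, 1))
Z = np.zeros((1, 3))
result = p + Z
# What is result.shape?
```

(4, 3)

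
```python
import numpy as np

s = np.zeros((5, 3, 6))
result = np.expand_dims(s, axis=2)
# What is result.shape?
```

(5, 3, 1, 6)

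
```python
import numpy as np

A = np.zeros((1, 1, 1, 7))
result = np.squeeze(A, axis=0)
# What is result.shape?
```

(1, 1, 7)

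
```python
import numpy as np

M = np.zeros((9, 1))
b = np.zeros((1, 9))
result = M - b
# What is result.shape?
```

(9, 9)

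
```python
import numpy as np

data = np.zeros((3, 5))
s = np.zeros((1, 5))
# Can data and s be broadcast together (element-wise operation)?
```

Yes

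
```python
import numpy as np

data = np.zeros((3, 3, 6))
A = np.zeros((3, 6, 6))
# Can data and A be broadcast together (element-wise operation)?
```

No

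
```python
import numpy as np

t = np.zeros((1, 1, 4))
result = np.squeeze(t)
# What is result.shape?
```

(4,)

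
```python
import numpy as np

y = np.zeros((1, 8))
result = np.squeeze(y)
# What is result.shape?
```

(8,)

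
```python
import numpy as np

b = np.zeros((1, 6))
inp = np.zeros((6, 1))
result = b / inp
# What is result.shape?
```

(6, 6)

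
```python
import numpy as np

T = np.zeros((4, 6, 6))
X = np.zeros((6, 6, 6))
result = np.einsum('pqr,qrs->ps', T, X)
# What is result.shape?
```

(4, 6)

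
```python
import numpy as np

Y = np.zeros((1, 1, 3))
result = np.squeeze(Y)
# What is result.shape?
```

(3,)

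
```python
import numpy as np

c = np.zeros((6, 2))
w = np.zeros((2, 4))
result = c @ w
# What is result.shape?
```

(6, 4)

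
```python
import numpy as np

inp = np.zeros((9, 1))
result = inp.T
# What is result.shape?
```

(1, 9)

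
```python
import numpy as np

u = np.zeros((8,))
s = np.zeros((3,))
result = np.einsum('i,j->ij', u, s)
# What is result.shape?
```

(8, 3)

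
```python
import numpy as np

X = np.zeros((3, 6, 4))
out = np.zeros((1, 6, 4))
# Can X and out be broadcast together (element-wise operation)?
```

Yes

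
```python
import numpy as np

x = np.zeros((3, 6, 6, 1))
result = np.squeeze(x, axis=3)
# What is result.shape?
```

(3, 6, 6)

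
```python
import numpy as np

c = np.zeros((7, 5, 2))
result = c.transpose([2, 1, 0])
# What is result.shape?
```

(2, 5, 7)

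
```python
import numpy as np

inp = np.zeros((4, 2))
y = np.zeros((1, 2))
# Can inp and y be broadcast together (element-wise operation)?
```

Yes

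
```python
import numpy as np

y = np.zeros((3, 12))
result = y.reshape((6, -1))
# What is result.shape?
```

(6, 6)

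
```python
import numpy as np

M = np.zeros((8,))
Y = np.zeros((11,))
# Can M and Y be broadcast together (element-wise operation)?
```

No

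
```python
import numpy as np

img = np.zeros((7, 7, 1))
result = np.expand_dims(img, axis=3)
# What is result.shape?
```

(7, 7, 1, 1)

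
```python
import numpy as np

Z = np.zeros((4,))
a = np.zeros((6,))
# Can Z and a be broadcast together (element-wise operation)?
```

No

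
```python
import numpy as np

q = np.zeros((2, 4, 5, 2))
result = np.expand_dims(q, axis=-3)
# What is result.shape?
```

(2, 4, 1, 5, 2)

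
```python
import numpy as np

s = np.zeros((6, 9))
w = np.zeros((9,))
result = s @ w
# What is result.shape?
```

(6,)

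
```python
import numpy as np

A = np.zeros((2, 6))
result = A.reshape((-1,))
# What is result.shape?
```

(12,)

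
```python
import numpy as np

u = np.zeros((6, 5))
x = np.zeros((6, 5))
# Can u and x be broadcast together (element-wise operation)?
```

Yes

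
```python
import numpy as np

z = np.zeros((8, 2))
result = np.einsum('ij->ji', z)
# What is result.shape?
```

(2, 8)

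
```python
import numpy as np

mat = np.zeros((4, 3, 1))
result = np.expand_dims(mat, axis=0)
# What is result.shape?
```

(1, 4, 3, 1)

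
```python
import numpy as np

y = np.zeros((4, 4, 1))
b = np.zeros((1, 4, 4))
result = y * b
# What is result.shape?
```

(4, 4, 4)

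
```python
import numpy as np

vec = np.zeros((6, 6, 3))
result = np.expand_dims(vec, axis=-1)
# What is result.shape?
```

(6, 6, 3, 1)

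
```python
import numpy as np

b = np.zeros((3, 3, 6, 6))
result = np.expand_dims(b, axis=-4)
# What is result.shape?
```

(3, 1, 3, 6, 6)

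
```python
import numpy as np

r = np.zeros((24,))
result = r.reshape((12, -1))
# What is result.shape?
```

(12, 2)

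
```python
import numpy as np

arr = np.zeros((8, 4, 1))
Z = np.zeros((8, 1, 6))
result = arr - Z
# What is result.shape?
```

(8, 4, 6)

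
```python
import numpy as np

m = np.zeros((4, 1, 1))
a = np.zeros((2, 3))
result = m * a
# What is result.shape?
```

(4, 2, 3)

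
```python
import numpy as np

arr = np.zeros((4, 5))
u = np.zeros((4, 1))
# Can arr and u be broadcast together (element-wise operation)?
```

Yes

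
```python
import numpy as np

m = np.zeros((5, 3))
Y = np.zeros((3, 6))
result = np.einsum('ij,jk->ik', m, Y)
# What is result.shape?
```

(5, 6)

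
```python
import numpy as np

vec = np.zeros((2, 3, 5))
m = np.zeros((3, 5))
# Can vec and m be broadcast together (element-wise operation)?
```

Yes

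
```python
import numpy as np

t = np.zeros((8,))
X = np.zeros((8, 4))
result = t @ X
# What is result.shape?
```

(4,)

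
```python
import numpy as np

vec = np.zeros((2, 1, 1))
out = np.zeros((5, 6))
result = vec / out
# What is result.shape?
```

(2, 5, 6)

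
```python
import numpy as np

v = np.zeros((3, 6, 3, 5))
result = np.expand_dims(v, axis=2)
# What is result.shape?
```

(3, 6, 1, 3, 5)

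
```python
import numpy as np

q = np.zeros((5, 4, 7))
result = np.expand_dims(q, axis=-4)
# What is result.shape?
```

(1, 5, 4, 7)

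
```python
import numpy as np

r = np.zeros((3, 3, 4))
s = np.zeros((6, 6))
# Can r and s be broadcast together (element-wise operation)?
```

No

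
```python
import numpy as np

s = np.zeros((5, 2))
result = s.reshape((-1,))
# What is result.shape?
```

(10,)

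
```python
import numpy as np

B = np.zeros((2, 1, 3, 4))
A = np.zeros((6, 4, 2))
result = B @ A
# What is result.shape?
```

(2, 6, 3, 2)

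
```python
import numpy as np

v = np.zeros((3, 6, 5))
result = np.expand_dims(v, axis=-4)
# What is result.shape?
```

(1, 3, 6, 5)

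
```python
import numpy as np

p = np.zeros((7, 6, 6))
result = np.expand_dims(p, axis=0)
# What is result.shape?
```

(1, 7, 6, 6)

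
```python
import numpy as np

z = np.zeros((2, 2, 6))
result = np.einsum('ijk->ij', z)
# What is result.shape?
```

(2, 2)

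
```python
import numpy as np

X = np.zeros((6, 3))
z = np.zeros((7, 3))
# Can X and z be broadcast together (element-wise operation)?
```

No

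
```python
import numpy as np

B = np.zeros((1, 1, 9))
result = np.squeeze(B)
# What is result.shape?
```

(9,)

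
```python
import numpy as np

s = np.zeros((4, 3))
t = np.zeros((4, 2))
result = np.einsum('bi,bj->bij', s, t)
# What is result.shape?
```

(4, 3, 2)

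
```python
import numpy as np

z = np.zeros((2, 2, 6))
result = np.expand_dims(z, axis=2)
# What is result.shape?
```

(2, 2, 1, 6)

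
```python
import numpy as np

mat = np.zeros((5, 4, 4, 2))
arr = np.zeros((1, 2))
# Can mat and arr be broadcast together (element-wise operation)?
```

Yes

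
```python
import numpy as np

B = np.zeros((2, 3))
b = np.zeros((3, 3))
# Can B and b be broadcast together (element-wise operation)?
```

No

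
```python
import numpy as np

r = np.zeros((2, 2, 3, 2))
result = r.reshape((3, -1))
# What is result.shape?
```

(3, 8)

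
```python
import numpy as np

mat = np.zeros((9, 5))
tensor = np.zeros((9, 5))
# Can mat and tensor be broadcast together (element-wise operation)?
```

Yes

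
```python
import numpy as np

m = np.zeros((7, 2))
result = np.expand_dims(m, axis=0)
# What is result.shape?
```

(1, 7, 2)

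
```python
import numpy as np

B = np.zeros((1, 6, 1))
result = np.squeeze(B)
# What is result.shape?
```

(6,)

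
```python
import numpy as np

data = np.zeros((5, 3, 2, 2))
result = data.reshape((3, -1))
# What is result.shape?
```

(3, 20)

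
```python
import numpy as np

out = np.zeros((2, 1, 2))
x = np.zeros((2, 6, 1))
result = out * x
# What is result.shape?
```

(2, 6, 2)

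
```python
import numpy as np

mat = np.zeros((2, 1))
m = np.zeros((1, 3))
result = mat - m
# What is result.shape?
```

(2, 3)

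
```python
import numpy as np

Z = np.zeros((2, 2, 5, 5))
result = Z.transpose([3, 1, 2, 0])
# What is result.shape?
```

(5, 2, 5, 2)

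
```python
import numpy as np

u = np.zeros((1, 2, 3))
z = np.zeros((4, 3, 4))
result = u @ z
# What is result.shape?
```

(4, 2, 4)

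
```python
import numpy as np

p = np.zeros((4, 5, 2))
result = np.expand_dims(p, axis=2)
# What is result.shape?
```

(4, 5, 1, 2)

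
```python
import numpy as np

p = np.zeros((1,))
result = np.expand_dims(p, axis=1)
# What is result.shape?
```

(1, 1)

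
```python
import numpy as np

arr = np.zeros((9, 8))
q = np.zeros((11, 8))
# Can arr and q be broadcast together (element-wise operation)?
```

No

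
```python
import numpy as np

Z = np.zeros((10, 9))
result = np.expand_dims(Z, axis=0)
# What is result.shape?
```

(1, 10, 9)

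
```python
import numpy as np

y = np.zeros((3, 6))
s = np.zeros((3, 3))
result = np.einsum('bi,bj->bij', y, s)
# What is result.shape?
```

(3, 6, 3)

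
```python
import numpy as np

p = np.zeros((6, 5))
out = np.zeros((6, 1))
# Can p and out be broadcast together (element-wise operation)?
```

Yes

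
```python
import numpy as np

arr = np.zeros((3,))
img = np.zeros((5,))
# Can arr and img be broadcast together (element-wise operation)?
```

No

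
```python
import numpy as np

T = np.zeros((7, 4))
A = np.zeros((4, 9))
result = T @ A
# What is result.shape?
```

(7, 9)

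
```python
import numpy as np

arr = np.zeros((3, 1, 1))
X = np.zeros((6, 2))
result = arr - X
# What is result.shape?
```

(3, 6, 2)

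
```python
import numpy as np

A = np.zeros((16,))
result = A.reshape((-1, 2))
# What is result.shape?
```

(8, 2)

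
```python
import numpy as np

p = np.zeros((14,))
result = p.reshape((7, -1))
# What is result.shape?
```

(7, 2)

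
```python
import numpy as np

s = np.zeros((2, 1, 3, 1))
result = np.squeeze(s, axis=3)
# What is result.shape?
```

(2, 1, 3)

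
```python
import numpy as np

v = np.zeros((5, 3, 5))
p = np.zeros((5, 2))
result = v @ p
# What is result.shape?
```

(5, 3, 2)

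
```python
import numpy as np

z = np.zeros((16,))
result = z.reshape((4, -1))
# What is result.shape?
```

(4, 4)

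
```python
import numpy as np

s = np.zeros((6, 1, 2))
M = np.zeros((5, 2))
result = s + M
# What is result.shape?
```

(6, 5, 2)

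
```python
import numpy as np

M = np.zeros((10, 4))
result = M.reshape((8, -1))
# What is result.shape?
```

(8, 5)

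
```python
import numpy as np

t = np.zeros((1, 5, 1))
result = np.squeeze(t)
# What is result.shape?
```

(5,)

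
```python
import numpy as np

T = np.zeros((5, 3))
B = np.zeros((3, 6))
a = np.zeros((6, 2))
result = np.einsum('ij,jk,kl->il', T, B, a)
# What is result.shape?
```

(5, 2)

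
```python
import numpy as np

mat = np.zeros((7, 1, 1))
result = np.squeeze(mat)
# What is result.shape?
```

(7,)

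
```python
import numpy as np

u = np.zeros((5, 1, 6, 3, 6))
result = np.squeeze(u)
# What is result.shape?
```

(5, 6, 3, 6)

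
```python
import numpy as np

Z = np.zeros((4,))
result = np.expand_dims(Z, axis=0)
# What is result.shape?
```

(1, 4)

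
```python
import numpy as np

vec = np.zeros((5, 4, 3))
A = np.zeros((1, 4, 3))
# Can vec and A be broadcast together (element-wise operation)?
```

Yes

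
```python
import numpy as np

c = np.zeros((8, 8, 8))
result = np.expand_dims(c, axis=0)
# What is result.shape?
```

(1, 8, 8, 8)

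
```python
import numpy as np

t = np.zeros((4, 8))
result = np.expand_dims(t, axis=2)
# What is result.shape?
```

(4, 8, 1)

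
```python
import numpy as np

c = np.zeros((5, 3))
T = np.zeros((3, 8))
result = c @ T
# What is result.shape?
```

(5, 8)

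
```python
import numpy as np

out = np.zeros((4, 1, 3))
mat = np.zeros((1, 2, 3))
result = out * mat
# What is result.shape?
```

(4, 2, 3)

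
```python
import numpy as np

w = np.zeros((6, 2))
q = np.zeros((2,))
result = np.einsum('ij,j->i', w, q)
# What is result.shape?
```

(6,)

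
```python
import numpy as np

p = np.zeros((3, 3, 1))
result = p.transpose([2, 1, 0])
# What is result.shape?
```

(1, 3, 3)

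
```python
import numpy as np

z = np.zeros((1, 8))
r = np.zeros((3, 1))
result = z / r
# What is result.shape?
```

(3, 8)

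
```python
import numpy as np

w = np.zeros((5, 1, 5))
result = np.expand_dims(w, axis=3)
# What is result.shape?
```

(5, 1, 5, 1)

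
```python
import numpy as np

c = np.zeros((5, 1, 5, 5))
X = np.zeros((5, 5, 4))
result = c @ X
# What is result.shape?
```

(5, 5, 5, 4)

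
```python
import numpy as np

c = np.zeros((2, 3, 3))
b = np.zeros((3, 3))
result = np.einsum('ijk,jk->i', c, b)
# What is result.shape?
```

(2,)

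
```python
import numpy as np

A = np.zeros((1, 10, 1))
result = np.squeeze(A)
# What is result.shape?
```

(10,)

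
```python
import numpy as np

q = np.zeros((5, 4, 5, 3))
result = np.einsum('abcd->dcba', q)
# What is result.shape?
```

(3, 5, 4, 5)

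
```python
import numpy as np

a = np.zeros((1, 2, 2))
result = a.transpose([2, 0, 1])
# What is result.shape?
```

(2, 1, 2)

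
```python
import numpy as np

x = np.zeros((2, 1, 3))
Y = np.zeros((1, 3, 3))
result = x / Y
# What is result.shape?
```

(2, 3, 3)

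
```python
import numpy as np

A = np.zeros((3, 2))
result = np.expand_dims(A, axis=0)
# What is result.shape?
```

(1, 3, 2)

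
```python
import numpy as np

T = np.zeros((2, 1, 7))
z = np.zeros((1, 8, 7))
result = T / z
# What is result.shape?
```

(2, 8, 7)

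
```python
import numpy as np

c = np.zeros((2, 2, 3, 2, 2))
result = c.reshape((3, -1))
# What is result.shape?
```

(3, 16)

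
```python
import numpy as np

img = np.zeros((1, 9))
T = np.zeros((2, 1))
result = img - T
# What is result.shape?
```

(2, 9)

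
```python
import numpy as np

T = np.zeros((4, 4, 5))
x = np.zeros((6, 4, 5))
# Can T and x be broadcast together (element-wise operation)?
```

No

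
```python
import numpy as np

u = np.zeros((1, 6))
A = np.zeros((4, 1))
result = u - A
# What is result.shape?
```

(4, 6)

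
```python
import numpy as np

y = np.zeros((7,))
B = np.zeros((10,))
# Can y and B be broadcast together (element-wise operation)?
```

No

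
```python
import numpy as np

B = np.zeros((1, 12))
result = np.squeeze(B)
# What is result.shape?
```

(12,)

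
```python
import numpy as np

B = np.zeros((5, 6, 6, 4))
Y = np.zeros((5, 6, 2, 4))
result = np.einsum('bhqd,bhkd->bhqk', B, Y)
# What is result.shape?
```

(5, 6, 6, 2)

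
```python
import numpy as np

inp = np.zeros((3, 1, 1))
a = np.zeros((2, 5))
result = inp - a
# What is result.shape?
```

(3, 2, 5)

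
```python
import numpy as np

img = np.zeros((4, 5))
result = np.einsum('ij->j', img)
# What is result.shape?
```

(5,)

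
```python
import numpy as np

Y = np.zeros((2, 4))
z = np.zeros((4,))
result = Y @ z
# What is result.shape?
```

(2,)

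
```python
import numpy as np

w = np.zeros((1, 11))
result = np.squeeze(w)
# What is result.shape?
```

(11,)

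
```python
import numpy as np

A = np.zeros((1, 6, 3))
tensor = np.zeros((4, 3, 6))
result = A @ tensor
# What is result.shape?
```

(4, 6, 6)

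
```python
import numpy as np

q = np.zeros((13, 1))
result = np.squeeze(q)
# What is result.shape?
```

(13,)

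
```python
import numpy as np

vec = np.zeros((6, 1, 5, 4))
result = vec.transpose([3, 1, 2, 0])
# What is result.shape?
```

(4, 1, 5, 6)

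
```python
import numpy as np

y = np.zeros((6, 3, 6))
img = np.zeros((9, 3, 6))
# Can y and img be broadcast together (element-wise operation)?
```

No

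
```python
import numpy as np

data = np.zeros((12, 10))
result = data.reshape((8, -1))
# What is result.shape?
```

(8, 15)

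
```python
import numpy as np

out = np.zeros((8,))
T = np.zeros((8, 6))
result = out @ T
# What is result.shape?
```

(6,)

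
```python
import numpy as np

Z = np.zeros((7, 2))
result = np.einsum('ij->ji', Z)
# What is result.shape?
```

(2, 7)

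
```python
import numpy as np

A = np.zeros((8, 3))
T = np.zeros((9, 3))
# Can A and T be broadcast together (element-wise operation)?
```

No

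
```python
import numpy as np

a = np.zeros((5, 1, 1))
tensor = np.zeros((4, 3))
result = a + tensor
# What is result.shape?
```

(5, 4, 3)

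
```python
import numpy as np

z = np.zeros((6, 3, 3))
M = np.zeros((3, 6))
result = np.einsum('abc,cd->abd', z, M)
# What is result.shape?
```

(6, 3, 6)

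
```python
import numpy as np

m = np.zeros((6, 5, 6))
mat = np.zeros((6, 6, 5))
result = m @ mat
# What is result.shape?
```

(6, 5, 5)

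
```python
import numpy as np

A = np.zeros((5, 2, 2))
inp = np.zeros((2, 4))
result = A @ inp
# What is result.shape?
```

(5, 2, 4)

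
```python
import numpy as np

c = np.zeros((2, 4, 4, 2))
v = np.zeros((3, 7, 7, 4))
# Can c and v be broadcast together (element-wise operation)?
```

No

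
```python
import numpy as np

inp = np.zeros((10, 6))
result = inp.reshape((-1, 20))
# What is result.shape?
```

(3, 20)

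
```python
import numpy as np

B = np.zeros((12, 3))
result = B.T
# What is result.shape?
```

(3, 12)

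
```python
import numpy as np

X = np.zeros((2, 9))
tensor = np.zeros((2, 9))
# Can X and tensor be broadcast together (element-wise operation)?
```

Yes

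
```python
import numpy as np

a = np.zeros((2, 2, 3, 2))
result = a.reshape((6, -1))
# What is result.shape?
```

(6, 4)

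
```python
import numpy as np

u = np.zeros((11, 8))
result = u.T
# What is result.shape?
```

(8, 11)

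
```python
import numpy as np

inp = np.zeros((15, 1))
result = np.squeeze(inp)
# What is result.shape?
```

(15,)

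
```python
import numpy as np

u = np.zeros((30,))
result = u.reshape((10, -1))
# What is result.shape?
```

(10, 3)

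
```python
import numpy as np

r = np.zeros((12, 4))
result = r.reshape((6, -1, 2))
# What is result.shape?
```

(6, 4, 2)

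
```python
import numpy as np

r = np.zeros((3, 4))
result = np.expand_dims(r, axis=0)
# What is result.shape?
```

(1, 3, 4)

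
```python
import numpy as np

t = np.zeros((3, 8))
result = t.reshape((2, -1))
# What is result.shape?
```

(2, 12)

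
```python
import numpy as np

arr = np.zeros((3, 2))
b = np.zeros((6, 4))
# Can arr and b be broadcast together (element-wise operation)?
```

No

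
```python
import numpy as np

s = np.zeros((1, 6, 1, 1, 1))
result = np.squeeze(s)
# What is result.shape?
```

(6,)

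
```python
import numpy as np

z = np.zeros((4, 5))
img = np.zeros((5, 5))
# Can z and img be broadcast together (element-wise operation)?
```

No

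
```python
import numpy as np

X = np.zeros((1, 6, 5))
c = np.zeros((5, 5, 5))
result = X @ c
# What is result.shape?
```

(5, 6, 5)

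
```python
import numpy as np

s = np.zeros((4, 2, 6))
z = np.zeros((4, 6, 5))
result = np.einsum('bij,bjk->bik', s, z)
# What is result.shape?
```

(4, 2, 5)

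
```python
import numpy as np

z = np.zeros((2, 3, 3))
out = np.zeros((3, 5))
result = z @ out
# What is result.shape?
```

(2, 3, 5)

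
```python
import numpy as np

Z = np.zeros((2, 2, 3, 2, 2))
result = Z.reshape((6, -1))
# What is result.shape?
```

(6, 8)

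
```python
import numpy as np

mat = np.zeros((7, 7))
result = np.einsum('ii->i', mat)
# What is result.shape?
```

(7,)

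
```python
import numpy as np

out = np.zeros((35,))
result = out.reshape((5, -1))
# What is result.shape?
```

(5, 7)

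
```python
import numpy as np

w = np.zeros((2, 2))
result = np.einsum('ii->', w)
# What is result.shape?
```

()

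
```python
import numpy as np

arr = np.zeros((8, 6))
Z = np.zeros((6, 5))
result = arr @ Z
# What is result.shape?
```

(8, 5)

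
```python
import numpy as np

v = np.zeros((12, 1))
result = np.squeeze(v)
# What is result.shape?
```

(12,)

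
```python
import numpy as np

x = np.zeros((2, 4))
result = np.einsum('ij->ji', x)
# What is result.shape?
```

(4, 2)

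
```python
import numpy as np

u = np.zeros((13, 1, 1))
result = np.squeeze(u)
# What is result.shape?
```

(13,)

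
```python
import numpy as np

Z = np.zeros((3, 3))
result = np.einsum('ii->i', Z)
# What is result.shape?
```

(3,)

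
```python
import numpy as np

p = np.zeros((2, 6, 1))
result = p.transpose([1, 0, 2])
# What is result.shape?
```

(6, 2, 1)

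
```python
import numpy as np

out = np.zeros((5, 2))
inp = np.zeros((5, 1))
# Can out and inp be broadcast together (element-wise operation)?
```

Yes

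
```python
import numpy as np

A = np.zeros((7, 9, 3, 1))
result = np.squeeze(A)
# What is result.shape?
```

(7, 9, 3)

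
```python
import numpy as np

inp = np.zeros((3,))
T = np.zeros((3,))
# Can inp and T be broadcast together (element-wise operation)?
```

Yes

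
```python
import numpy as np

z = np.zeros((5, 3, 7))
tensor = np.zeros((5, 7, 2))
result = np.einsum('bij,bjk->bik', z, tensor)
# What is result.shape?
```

(5, 3, 2)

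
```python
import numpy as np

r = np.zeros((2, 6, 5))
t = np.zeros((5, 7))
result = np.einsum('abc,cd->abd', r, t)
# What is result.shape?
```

(2, 6, 7)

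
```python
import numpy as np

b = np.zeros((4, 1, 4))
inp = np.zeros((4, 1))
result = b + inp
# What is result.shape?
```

(4, 4, 4)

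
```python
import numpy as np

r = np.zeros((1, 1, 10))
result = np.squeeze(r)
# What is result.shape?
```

(10,)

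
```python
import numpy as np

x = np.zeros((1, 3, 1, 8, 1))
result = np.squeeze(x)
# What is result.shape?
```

(3, 8)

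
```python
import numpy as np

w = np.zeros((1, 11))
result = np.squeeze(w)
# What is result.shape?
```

(11,)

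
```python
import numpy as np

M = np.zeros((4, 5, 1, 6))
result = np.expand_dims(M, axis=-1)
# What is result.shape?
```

(4, 5, 1, 6, 1)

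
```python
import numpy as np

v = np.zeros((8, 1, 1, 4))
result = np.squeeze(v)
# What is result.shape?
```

(8, 4)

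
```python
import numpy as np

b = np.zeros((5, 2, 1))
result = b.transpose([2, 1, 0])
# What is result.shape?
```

(1, 2, 5)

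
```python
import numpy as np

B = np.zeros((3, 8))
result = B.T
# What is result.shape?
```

(8, 3)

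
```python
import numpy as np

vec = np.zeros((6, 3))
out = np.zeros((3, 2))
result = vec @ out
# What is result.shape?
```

(6, 2)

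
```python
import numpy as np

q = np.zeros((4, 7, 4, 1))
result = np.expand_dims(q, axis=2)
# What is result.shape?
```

(4, 7, 1, 4, 1)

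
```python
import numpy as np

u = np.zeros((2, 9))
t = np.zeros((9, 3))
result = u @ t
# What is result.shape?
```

(2, 3)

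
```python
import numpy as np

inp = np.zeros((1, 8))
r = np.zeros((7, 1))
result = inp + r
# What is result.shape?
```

(7, 8)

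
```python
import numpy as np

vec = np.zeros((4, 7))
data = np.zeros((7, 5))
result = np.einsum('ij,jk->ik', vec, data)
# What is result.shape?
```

(4, 5)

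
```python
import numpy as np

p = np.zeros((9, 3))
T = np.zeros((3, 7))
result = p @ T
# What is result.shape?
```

(9, 7)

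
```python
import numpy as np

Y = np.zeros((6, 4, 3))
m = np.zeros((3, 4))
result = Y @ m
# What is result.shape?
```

(6, 4, 4)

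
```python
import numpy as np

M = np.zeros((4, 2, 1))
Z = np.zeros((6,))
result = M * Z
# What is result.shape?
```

(4, 2, 6)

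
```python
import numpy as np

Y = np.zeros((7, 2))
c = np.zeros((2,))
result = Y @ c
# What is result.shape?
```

(7,)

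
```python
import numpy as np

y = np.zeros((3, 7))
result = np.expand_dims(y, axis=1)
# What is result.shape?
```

(3, 1, 7)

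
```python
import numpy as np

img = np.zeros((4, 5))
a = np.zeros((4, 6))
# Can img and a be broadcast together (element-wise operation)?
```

No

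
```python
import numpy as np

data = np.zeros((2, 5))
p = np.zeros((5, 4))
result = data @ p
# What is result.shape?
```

(2, 4)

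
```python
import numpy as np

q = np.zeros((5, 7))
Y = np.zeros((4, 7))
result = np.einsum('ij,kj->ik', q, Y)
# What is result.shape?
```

(5, 4)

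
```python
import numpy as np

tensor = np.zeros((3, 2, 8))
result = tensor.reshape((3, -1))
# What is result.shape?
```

(3, 16)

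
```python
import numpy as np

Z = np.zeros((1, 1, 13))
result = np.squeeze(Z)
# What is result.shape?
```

(13,)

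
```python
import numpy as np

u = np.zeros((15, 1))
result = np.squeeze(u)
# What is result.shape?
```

(15,)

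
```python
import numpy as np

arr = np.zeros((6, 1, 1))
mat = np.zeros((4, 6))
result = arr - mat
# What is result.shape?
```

(6, 4, 6)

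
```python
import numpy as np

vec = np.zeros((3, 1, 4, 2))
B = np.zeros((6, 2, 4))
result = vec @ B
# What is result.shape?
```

(3, 6, 4, 4)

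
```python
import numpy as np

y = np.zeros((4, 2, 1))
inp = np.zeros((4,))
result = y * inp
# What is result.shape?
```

(4, 2, 4)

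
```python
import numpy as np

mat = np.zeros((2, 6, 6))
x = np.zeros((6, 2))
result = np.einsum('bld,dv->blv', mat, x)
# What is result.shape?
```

(2, 6, 2)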